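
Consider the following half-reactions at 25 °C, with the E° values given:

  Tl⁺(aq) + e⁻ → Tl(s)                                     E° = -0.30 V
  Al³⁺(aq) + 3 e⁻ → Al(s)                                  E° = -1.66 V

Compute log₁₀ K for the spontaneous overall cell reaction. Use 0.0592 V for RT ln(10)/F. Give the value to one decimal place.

68.9

Cathode: Tl⁺/Tl; anode: Al³⁺/Al. E°cell = +1.36 V, n = 3.
log K = nE°cell / 0.0592 = (3)(+1.36) / 0.0592 = 68.9.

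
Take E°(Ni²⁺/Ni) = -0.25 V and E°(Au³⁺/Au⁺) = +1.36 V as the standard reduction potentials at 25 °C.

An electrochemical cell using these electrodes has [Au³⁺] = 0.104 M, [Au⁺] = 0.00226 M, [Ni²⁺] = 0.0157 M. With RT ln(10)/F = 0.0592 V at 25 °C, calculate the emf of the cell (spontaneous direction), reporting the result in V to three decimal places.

+1.713 V

Au³⁺/Au⁺ is the cathode (higher E°), Ni²⁺/Ni the anode: E°cell = +1.36 − (-0.25) = +1.61 V, n = 2.
Overall: Au³⁺(aq) + Ni(s) → Au⁺(aq) + Ni²⁺(aq)
Q = [Au⁺]·[Ni²⁺] / ([Au³⁺]); log Q = -3.467.
E = E° − (0.0592/n) log Q = +1.61 − (0.0592/2)(-3.467) = +1.713 V.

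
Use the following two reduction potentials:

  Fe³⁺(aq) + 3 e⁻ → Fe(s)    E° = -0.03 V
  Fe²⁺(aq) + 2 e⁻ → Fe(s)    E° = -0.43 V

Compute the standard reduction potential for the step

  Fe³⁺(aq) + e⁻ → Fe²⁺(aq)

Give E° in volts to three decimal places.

Sequential free energies add, so n₃E°₃ = n₁E°₁ + n₂E°₂.
With n₃ = 3, and the known step contributing 2×(-0.43) V, the unknown satisfies 1·E° = 3×(-0.03) − 2×(-0.43) = +0.770.
E° = +0.770 / 1 = +0.770 V.

+0.770 V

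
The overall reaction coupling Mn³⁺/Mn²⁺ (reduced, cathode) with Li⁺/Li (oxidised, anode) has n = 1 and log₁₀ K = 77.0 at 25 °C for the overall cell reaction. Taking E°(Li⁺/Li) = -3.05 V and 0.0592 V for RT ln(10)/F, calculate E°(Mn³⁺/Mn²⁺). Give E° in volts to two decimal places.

+1.51 V

E°cell = (0.0592/n)·log K = (0.0592/1)(77.0) = +4.558 V.
Since Mn³⁺/Mn²⁺ is the cathode and Li⁺/Li the anode, E°cell = E°(Mn³⁺/Mn²⁺) − E°(Li⁺/Li).
So E°(Mn³⁺/Mn²⁺) = E°cell + E°(Li⁺/Li) = +4.558 + (-3.05) = +1.51 V.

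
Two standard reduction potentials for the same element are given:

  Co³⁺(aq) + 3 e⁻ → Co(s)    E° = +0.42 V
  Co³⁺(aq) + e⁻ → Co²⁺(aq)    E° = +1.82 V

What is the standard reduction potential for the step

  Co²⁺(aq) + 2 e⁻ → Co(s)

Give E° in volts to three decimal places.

Sequential free energies add, so n₃E°₃ = n₁E°₁ + n₂E°₂.
With n₃ = 3, and the known step contributing 1×(+1.82) V, the unknown satisfies 2·E° = 3×(+0.42) − 1×(+1.82) = -0.560.
E° = -0.560 / 2 = -0.280 V.

-0.280 V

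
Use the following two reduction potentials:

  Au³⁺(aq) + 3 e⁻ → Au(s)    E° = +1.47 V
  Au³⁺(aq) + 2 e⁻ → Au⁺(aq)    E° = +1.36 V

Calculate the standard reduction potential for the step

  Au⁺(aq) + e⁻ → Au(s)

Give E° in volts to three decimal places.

Sequential free energies add, so n₃E°₃ = n₁E°₁ + n₂E°₂.
With n₃ = 3, and the known step contributing 2×(+1.36) V, the unknown satisfies 1·E° = 3×(+1.47) − 2×(+1.36) = +1.690.
E° = +1.690 / 1 = +1.690 V.

+1.690 V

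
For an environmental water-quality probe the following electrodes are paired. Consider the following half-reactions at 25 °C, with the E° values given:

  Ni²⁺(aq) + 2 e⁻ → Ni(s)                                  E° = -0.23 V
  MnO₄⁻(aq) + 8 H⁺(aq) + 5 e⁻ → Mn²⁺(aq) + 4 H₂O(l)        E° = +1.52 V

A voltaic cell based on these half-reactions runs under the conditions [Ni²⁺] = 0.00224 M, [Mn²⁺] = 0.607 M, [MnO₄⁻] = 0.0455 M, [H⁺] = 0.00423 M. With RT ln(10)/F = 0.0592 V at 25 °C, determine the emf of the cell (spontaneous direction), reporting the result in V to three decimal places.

+1.590 V

MnO₄⁻/Mn²⁺ is the cathode (higher E°), Ni²⁺/Ni the anode: E°cell = +1.52 − (-0.23) = +1.75 V, n = 10.
Overall: 2 MnO₄⁻(aq) + 16 H⁺(aq) + 5 Ni(s) → 2 Mn²⁺(aq) + 8 H₂O(l) + 5 Ni²⁺(aq)
Q = [Mn²⁺]^2·[Ni²⁺]^5 / ([MnO₄⁻]^2·[H⁺]^16); log Q = 26.980.
E = E° − (0.0592/n) log Q = +1.75 − (0.0592/10)(26.980) = +1.590 V.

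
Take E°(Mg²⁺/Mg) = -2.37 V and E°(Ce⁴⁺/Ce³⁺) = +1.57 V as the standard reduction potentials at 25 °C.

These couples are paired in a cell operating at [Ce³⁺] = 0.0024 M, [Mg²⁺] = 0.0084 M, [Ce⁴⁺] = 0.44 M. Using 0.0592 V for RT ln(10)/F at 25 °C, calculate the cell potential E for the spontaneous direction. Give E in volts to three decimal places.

+4.135 V

Ce⁴⁺/Ce³⁺ is the cathode (higher E°), Mg²⁺/Mg the anode: E°cell = +1.57 − (-2.37) = +3.94 V, n = 2.
Overall: 2 Ce⁴⁺(aq) + Mg(s) → 2 Ce³⁺(aq) + Mg²⁺(aq)
Q = [Ce³⁺]^2·[Mg²⁺] / ([Ce⁴⁺]^2); log Q = -6.602.
E = E° − (0.0592/n) log Q = +3.94 − (0.0592/2)(-6.602) = +4.135 V.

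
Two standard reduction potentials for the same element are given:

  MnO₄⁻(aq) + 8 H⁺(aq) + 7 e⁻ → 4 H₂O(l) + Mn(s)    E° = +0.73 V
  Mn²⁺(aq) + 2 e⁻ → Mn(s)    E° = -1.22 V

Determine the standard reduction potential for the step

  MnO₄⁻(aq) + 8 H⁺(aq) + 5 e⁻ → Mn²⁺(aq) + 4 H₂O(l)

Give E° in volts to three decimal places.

+1.510 V

Sequential free energies add, so n₃E°₃ = n₁E°₁ + n₂E°₂.
With n₃ = 7, and the known step contributing 2×(-1.22) V, the unknown satisfies 5·E° = 7×(+0.73) − 2×(-1.22) = +7.550.
E° = +7.550 / 5 = +1.510 V.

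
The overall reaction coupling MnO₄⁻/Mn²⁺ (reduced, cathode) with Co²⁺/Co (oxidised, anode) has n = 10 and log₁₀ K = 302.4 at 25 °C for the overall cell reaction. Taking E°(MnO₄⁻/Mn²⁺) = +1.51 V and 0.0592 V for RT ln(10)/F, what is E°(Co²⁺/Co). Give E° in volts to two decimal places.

-0.28 V

E°cell = (0.0592/n)·log K = (0.0592/10)(302.4) = +1.790 V.
Since MnO₄⁻/Mn²⁺ is the cathode and Co²⁺/Co the anode, E°cell = E°(MnO₄⁻/Mn²⁺) − E°(Co²⁺/Co).
So E°(Co²⁺/Co) = E°(MnO₄⁻/Mn²⁺) − E°cell = (+1.51) − (+1.790) = -0.28 V.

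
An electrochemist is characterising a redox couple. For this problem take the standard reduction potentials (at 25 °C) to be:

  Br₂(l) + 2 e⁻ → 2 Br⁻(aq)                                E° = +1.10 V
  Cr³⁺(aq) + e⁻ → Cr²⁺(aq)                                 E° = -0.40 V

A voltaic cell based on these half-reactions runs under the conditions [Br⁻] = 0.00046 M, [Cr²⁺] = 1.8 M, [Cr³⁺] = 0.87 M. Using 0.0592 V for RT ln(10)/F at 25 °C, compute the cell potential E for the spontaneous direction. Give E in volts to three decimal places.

Br₂/Br⁻ is the cathode (higher E°), Cr³⁺/Cr²⁺ the anode: E°cell = +1.10 − (-0.40) = +1.50 V, n = 2.
Overall: Br₂(l) + 2 Cr²⁺(aq) → 2 Br⁻(aq) + 2 Cr³⁺(aq)
Q = [Br⁻]^2·[Cr³⁺]^2 / ([Cr²⁺]^2); log Q = -7.306.
E = E° − (0.0592/n) log Q = +1.50 − (0.0592/2)(-7.306) = +1.716 V.

+1.716 V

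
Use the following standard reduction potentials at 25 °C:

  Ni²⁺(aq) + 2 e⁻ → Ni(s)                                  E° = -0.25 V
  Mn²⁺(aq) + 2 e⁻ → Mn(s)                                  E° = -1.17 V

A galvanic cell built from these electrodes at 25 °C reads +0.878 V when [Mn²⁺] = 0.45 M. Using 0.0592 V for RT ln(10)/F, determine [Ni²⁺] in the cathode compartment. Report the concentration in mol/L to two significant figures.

Ni²⁺/Ni is the cathode, Mn²⁺/Mn the anode: E°cell = +0.92 V, n = 2.
Overall reaction: Ni²⁺(aq) + Mn(s) → Ni(s) + Mn²⁺(aq); Q = [Mn²⁺]^1/[Ni²⁺]^1.
From E = E° − (0.0592/n) log Q: log Q = (E° − E)·n/0.0592 = (+0.92 − (+0.878))·2/0.0592 = 1.4189.
So 1·log[Ni²⁺] = 1·log(0.45) − log Q = -0.3468 − (1.4189) = -1.7657; [Ni²⁺] = 10^(-1.7657) ≈ 0.017 M.

0.017 M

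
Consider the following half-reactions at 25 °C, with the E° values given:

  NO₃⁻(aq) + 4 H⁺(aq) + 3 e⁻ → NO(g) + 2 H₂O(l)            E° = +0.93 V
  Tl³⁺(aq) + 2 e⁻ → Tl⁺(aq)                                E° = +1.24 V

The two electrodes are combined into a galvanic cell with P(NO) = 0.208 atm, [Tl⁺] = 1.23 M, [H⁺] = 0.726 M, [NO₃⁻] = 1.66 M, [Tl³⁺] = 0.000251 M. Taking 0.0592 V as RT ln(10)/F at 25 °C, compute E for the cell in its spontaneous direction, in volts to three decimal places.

+0.194 V

Tl³⁺/Tl⁺ is the cathode (higher E°), NO₃⁻/NO the anode: E°cell = +1.24 − (+0.93) = +0.31 V, n = 6.
Overall: 3 Tl³⁺(aq) + 2 NO(g) + 4 H₂O(l) → 3 Tl⁺(aq) + 2 NO₃⁻(aq) + 8 H⁺(aq)
Q = [Tl⁺]^3·[NO₃⁻]^2·[H⁺]^8 / ([Tl³⁺]^3·P(NO)^2); log Q = 11.762.
E = E° − (0.0592/n) log Q = +0.31 − (0.0592/6)(11.762) = +0.194 V.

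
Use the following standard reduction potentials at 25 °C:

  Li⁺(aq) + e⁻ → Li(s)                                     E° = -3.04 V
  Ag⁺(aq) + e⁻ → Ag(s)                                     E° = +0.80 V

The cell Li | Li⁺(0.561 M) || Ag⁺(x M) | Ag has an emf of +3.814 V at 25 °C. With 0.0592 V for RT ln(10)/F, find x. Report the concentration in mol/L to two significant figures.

0.20 M

Ag⁺/Ag is the cathode, Li⁺/Li the anode: E°cell = +3.84 V, n = 1.
Overall reaction: Ag⁺(aq) + Li(s) → Ag(s) + Li⁺(aq); Q = [Li⁺]^1/[Ag⁺]^1.
From E = E° − (0.0592/n) log Q: log Q = (E° − E)·n/0.0592 = (+3.84 − (+3.814))·1/0.0592 = 0.4392.
So 1·log[Ag⁺] = 1·log(0.561) − log Q = -0.2510 − (0.4392) = -0.6902; [Ag⁺] = 10^(-0.6902) ≈ 0.20 M.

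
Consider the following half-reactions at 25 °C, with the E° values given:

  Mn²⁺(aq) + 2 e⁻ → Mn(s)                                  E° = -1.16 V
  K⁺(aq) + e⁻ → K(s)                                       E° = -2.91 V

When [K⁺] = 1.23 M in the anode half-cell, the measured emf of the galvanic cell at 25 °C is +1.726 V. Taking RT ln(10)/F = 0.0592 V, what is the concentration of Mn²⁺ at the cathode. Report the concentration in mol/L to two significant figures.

0.23 M

Mn²⁺/Mn is the cathode, K⁺/K the anode: E°cell = +1.75 V, n = 2.
Overall reaction: Mn²⁺(aq) + 2 K(s) → Mn(s) + 2 K⁺(aq); Q = [K⁺]^2/[Mn²⁺]^1.
From E = E° − (0.0592/n) log Q: log Q = (E° − E)·n/0.0592 = (+1.75 − (+1.726))·2/0.0592 = 0.8108.
So 1·log[Mn²⁺] = 2·log(1.23) − log Q = 0.1798 − (0.8108) = -0.6310; [Mn²⁺] = 10^(-0.6310) ≈ 0.23 M.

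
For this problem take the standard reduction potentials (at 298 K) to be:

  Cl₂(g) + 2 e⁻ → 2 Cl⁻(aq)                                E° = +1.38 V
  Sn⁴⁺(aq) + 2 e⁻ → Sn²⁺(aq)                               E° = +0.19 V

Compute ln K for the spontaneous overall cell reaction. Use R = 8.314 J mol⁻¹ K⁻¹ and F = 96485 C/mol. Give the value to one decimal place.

92.7

Cathode: Cl₂/Cl⁻; anode: Sn⁴⁺/Sn²⁺. E°cell = (+1.38) − (+0.19) = +1.19 V, with n = 2.
ΔG° = −nFE° = −RT ln K, so ln K = nFE°/(RT) = (2)(96485)(+1.19) / ((8.314)(298)) = 92.685.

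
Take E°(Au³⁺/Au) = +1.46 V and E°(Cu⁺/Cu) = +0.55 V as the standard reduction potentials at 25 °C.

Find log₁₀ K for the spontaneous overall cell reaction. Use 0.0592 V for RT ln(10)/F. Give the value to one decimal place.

Cathode: Au³⁺/Au; anode: Cu⁺/Cu. E°cell = +0.91 V, n = 3.
log K = nE°cell / 0.0592 = (3)(+0.91) / 0.0592 = 46.1.

46.1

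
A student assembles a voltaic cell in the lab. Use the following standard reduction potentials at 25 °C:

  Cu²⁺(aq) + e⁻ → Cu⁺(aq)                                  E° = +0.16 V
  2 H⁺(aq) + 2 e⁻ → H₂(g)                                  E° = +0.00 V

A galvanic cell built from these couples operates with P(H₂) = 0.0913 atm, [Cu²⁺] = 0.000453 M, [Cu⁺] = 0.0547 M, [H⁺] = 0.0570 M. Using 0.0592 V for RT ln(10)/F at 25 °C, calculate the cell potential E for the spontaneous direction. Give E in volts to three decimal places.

Cu²⁺/Cu⁺ is the cathode (higher E°), H⁺/H₂ the anode: E°cell = +0.16 − (+0.00) = +0.16 V, n = 2.
Overall: 2 Cu²⁺(aq) + H₂(g) → 2 Cu⁺(aq) + 2 H⁺(aq)
Q = [Cu⁺]^2·[H⁺]^2 / ([Cu²⁺]^2·P(H₂)); log Q = 2.715.
E = E° − (0.0592/n) log Q = +0.16 − (0.0592/2)(2.715) = +0.080 V.

+0.080 V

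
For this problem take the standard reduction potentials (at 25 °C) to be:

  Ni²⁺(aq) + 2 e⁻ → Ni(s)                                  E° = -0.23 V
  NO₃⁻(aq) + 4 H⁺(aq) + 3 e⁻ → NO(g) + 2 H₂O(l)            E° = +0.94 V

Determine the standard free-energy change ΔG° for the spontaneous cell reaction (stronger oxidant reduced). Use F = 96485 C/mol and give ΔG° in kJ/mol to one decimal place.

-677.3 kJ/mol

NO₃⁻/NO (E° = +0.94 V) is the cathode; Ni²⁺/Ni (E° = -0.23 V) is the anode, so E°cell = +1.17 V.
Balancing electrons gives n = 6 (lcm of 3 and 2).
ΔG° = −nFE° = −(6)(96485)(+1.17) = -677,325 J = -677.3 kJ/mol.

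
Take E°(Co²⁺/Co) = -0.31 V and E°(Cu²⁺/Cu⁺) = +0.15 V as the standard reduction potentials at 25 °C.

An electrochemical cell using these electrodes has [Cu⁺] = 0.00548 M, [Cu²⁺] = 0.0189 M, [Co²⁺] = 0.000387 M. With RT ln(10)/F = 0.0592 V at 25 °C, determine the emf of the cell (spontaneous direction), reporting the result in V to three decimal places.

+0.593 V

Cu²⁺/Cu⁺ is the cathode (higher E°), Co²⁺/Co the anode: E°cell = +0.15 − (-0.31) = +0.46 V, n = 2.
Overall: 2 Cu²⁺(aq) + Co(s) → 2 Cu⁺(aq) + Co²⁺(aq)
Q = [Cu⁺]^2·[Co²⁺] / ([Cu²⁺]^2); log Q = -4.488.
E = E° − (0.0592/n) log Q = +0.46 − (0.0592/2)(-4.488) = +0.593 V.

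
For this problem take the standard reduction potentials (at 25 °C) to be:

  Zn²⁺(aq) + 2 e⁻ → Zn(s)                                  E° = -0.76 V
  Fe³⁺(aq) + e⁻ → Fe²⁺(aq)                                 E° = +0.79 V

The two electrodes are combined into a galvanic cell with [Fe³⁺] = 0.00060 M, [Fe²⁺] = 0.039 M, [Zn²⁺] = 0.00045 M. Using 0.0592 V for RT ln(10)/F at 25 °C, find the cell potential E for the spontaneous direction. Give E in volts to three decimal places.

+1.542 V

Fe³⁺/Fe²⁺ is the cathode (higher E°), Zn²⁺/Zn the anode: E°cell = +0.79 − (-0.76) = +1.55 V, n = 2.
Overall: 2 Fe³⁺(aq) + Zn(s) → 2 Fe²⁺(aq) + Zn²⁺(aq)
Q = [Fe²⁺]^2·[Zn²⁺] / ([Fe³⁺]^2); log Q = 0.279.
E = E° − (0.0592/n) log Q = +1.55 − (0.0592/2)(0.279) = +1.542 V.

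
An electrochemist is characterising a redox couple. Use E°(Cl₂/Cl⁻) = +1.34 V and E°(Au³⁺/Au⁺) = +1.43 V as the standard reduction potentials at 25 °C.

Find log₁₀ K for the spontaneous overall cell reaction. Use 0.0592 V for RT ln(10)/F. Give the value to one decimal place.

Cathode: Au³⁺/Au⁺; anode: Cl₂/Cl⁻. E°cell = +0.09 V, n = 2.
log K = nE°cell / 0.0592 = (2)(+0.09) / 0.0592 = 3.0.

3.0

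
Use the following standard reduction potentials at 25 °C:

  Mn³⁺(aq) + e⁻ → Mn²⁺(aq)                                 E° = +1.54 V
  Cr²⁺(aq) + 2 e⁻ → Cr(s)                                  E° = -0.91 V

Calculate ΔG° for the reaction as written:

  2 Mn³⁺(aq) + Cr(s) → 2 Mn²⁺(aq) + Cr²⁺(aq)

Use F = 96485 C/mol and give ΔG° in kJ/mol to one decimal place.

As written, Mn³⁺/Mn²⁺ is reduced (cathode) and Cr²⁺/Cr is oxidised (anode), so E°cell = (+1.54) − (-0.91) = +2.45 V.
Balancing electrons gives n = 2.
ΔG° = −nFE° = −(2)(96485)(+2.45) = -472,777 J = -472.8 kJ/mol.

-472.8 kJ/mol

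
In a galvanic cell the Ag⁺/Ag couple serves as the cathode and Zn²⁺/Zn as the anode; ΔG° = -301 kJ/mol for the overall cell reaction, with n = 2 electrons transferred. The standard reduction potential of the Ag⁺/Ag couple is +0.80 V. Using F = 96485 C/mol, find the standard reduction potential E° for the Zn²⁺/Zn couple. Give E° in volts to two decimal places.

-0.76 V

E°cell = −ΔG°/(nF) = −(-301×10³)/((2)(96485)) = +1.560 V.
Since Ag⁺/Ag is the cathode and Zn²⁺/Zn the anode, E°cell = E°(Ag⁺/Ag) − E°(Zn²⁺/Zn).
So E°(Zn²⁺/Zn) = E°(Ag⁺/Ag) − E°cell = (+0.80) − (+1.560) = -0.76 V.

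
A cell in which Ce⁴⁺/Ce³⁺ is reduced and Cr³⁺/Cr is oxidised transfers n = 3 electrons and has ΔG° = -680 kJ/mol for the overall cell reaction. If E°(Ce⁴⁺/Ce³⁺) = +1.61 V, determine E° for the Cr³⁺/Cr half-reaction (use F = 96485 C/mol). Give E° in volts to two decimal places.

-0.74 V

E°cell = −ΔG°/(nF) = −(-680×10³)/((3)(96485)) = +2.349 V.
Since Ce⁴⁺/Ce³⁺ is the cathode and Cr³⁺/Cr the anode, E°cell = E°(Ce⁴⁺/Ce³⁺) − E°(Cr³⁺/Cr).
So E°(Cr³⁺/Cr) = E°(Ce⁴⁺/Ce³⁺) − E°cell = (+1.61) − (+2.349) = -0.74 V.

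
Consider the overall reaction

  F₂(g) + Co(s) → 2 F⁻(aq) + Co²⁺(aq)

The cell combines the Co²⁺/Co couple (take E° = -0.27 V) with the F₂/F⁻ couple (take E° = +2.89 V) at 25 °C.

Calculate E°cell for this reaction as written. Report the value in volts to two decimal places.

The F₂/F⁻ couple has the higher reduction potential, so it is the cathode; Co²⁺/Co is oxidised at the anode.
E°cell = E°(cathode) − E°(anode) = (+2.89) − (-0.27) = +3.16 V.

+3.16 V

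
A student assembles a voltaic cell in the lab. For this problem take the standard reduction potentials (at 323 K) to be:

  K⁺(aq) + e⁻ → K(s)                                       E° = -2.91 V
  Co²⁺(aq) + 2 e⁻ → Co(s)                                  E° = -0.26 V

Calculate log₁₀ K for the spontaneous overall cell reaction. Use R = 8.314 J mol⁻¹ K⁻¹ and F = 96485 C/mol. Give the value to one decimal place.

Cathode: Co²⁺/Co; anode: K⁺/K. E°cell = (-0.26) − (-2.91) = +2.65 V, with n = 2.
ΔG° = −nFE° = −RT ln K, so ln K = nFE°/(RT) = (2)(96485)(+2.65) / ((8.314)(323)) = 190.425.
log₁₀ K = 190.425 / ln 10 = 82.7.

82.7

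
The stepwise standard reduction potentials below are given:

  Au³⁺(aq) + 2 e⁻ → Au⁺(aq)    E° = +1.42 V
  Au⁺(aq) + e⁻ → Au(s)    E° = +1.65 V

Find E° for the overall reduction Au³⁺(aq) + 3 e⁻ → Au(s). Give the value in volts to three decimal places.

+1.497 V

Standard free energies of sequential steps add: ΔG°₃ = ΔG°₁ + ΔG°₂, so n₃E°₃ = n₁E°₁ + n₂E°₂.
E°₃ = (2×+1.42 + 1×+1.65) / 3 = (+4.490) / 3 = +1.497 V.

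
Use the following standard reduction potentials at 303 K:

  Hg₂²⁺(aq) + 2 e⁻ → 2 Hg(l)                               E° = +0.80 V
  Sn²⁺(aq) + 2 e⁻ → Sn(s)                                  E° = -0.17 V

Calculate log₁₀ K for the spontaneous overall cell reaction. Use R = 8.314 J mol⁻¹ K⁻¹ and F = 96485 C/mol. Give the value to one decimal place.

Cathode: Hg₂²⁺/Hg; anode: Sn²⁺/Sn. E°cell = (+0.80) − (-0.17) = +0.97 V, with n = 2.
ΔG° = −nFE° = −RT ln K, so ln K = nFE°/(RT) = (2)(96485)(+0.97) / ((8.314)(303)) = 74.303.
log₁₀ K = 74.303 / ln 10 = 32.3.

32.3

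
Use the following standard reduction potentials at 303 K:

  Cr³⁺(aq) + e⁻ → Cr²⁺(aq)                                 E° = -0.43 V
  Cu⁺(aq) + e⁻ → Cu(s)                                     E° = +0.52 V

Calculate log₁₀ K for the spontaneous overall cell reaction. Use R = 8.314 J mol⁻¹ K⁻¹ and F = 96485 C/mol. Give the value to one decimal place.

15.8

Cathode: Cu⁺/Cu; anode: Cr³⁺/Cr²⁺. E°cell = (+0.52) − (-0.43) = +0.95 V, with n = 1.
ΔG° = −nFE° = −RT ln K, so ln K = nFE°/(RT) = (1)(96485)(+0.95) / ((8.314)(303)) = 36.386.
log₁₀ K = 36.386 / ln 10 = 15.8.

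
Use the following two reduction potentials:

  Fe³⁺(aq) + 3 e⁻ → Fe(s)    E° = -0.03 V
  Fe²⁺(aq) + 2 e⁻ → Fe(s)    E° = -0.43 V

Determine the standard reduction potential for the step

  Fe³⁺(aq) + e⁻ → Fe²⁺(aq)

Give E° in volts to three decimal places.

Sequential free energies add, so n₃E°₃ = n₁E°₁ + n₂E°₂.
With n₃ = 3, and the known step contributing 2×(-0.43) V, the unknown satisfies 1·E° = 3×(-0.03) − 2×(-0.43) = +0.770.
E° = +0.770 / 1 = +0.770 V.

+0.770 V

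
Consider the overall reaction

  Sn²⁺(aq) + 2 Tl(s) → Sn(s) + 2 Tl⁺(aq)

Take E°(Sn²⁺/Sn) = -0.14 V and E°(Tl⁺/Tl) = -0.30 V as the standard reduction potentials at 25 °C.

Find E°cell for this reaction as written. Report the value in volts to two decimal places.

The Sn²⁺/Sn couple has the higher reduction potential, so it is the cathode; Tl⁺/Tl is oxidised at the anode.
E°cell = E°(cathode) − E°(anode) = (-0.14) − (-0.30) = +0.16 V.
Since E°cell > 0, the reaction is spontaneous under standard conditions.

+0.16 V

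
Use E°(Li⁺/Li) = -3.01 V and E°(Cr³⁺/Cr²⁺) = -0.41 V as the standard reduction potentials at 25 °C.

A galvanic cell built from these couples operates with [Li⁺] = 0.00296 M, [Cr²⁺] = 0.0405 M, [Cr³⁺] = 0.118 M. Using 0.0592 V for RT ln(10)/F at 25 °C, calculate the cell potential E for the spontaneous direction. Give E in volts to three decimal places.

+2.777 V

Cr³⁺/Cr²⁺ is the cathode (higher E°), Li⁺/Li the anode: E°cell = -0.41 − (-3.01) = +2.60 V, n = 1.
Overall: Cr³⁺(aq) + Li(s) → Cr²⁺(aq) + Li⁺(aq)
Q = [Cr²⁺]·[Li⁺] / ([Cr³⁺]); log Q = -2.993.
E = E° − (0.0592/n) log Q = +2.60 − (0.0592/1)(-2.993) = +2.777 V.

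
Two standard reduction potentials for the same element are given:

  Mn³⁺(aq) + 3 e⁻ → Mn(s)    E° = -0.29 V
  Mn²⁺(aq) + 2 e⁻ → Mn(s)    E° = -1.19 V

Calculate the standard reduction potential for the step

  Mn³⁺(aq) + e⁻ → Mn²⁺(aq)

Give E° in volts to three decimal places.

Sequential free energies add, so n₃E°₃ = n₁E°₁ + n₂E°₂.
With n₃ = 3, and the known step contributing 2×(-1.19) V, the unknown satisfies 1·E° = 3×(-0.29) − 2×(-1.19) = +1.510.
E° = +1.510 / 1 = +1.510 V.

+1.510 V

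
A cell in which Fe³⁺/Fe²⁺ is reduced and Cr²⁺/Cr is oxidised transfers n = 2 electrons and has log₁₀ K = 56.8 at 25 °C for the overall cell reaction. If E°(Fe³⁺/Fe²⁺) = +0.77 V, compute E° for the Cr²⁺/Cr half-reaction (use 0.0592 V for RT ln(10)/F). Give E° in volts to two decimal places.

-0.91 V

E°cell = (0.0592/n)·log K = (0.0592/2)(56.8) = +1.681 V.
Since Fe³⁺/Fe²⁺ is the cathode and Cr²⁺/Cr the anode, E°cell = E°(Fe³⁺/Fe²⁺) − E°(Cr²⁺/Cr).
So E°(Cr²⁺/Cr) = E°(Fe³⁺/Fe²⁺) − E°cell = (+0.77) − (+1.681) = -0.91 V.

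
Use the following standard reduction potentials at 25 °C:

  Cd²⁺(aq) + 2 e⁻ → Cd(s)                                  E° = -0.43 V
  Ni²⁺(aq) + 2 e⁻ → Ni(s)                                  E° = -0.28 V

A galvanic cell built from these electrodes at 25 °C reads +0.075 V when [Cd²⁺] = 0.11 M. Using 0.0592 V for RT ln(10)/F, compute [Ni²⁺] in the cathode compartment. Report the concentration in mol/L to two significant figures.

0.00032 M

Ni²⁺/Ni is the cathode, Cd²⁺/Cd the anode: E°cell = +0.15 V, n = 2.
Overall reaction: Ni²⁺(aq) + Cd(s) → Ni(s) + Cd²⁺(aq); Q = [Cd²⁺]^1/[Ni²⁺]^1.
From E = E° − (0.0592/n) log Q: log Q = (E° − E)·n/0.0592 = (+0.15 − (+0.075))·2/0.0592 = 2.5338.
So 1·log[Ni²⁺] = 1·log(0.11) − log Q = -0.9586 − (2.5338) = -3.4924; [Ni²⁺] = 10^(-3.4924) ≈ 0.00032 M.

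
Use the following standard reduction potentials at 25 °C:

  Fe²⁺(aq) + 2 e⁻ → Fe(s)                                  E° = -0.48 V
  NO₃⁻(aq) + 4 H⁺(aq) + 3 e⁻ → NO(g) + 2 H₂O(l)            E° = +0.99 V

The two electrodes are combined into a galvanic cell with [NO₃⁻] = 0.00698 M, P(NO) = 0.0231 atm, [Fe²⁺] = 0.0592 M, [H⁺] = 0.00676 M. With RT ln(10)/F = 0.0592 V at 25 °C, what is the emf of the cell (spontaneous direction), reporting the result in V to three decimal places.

NO₃⁻/NO is the cathode (higher E°), Fe²⁺/Fe the anode: E°cell = +0.99 − (-0.48) = +1.47 V, n = 6.
Overall: 2 NO₃⁻(aq) + 8 H⁺(aq) + 3 Fe(s) → 2 NO(g) + 4 H₂O(l) + 3 Fe²⁺(aq)
Q = P(NO)^2·[Fe²⁺]^3 / ([NO₃⁻]^2·[H⁺]^8); log Q = 14.717.
E = E° − (0.0592/n) log Q = +1.47 − (0.0592/6)(14.717) = +1.325 V.

+1.325 V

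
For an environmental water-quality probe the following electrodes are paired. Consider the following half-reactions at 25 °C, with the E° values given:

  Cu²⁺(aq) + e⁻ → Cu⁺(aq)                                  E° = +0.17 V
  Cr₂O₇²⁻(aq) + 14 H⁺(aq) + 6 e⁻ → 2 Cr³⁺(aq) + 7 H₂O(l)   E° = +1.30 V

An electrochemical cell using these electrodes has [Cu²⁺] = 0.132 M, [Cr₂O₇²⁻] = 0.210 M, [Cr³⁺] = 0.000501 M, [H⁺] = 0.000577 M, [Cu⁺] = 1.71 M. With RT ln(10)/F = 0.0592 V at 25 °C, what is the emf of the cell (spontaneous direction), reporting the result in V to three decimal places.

+0.807 V

Cr₂O₇²⁻/Cr³⁺ is the cathode (higher E°), Cu²⁺/Cu⁺ the anode: E°cell = +1.30 − (+0.17) = +1.13 V, n = 6.
Overall: Cr₂O₇²⁻(aq) + 14 H⁺(aq) + 6 Cu⁺(aq) → 2 Cr³⁺(aq) + 7 H₂O(l) + 6 Cu²⁺(aq)
Q = [Cr³⁺]^2·[Cu²⁺]^6 / ([Cr₂O₇²⁻]·[H⁺]^14·[Cu⁺]^6); log Q = 32.746.
E = E° − (0.0592/n) log Q = +1.13 − (0.0592/6)(32.746) = +0.807 V.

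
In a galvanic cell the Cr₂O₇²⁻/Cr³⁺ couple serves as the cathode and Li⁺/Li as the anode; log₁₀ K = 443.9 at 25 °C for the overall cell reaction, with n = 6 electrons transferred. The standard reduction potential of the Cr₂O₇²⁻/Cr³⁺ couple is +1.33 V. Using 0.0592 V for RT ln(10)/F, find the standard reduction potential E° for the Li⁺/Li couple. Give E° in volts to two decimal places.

-3.05 V

E°cell = (0.0592/n)·log K = (0.0592/6)(443.9) = +4.380 V.
Since Cr₂O₇²⁻/Cr³⁺ is the cathode and Li⁺/Li the anode, E°cell = E°(Cr₂O₇²⁻/Cr³⁺) − E°(Li⁺/Li).
So E°(Li⁺/Li) = E°(Cr₂O₇²⁻/Cr³⁺) − E°cell = (+1.33) − (+4.380) = -3.05 V.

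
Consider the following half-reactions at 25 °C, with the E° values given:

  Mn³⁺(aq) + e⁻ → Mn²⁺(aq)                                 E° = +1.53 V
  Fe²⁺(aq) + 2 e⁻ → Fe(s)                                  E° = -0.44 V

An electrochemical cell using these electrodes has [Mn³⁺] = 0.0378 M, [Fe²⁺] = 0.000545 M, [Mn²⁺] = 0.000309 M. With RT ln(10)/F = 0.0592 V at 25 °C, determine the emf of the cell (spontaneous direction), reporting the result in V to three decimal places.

Mn³⁺/Mn²⁺ is the cathode (higher E°), Fe²⁺/Fe the anode: E°cell = +1.53 − (-0.44) = +1.97 V, n = 2.
Overall: 2 Mn³⁺(aq) + Fe(s) → 2 Mn²⁺(aq) + Fe²⁺(aq)
Q = [Mn²⁺]^2·[Fe²⁺] / ([Mn³⁺]^2); log Q = -7.439.
E = E° − (0.0592/n) log Q = +1.97 − (0.0592/2)(-7.439) = +2.190 V.

+2.190 V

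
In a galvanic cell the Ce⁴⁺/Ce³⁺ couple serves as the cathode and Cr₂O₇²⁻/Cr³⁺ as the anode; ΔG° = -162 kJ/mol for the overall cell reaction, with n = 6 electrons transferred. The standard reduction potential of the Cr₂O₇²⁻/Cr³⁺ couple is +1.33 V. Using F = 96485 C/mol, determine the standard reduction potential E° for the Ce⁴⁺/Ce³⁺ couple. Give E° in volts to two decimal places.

+1.61 V

E°cell = −ΔG°/(nF) = −(-162×10³)/((6)(96485)) = +0.280 V.
Since Ce⁴⁺/Ce³⁺ is the cathode and Cr₂O₇²⁻/Cr³⁺ the anode, E°cell = E°(Ce⁴⁺/Ce³⁺) − E°(Cr₂O₇²⁻/Cr³⁺).
So E°(Ce⁴⁺/Ce³⁺) = E°cell + E°(Cr₂O₇²⁻/Cr³⁺) = +0.280 + (+1.33) = +1.61 V.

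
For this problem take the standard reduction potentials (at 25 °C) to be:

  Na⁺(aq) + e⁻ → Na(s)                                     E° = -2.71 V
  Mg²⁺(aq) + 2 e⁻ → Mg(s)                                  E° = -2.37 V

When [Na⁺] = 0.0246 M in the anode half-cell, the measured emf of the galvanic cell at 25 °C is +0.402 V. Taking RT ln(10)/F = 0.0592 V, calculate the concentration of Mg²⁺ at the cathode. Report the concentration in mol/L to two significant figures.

Mg²⁺/Mg is the cathode, Na⁺/Na the anode: E°cell = +0.34 V, n = 2.
Overall reaction: Mg²⁺(aq) + 2 Na(s) → Mg(s) + 2 Na⁺(aq); Q = [Na⁺]^2/[Mg²⁺]^1.
From E = E° − (0.0592/n) log Q: log Q = (E° − E)·n/0.0592 = (+0.34 − (+0.402))·2/0.0592 = -2.0946.
So 1·log[Mg²⁺] = 2·log(0.0246) − log Q = -3.2181 − (-2.0946) = -1.1235; [Mg²⁺] = 10^(-1.1235) ≈ 0.075 M.

0.075 M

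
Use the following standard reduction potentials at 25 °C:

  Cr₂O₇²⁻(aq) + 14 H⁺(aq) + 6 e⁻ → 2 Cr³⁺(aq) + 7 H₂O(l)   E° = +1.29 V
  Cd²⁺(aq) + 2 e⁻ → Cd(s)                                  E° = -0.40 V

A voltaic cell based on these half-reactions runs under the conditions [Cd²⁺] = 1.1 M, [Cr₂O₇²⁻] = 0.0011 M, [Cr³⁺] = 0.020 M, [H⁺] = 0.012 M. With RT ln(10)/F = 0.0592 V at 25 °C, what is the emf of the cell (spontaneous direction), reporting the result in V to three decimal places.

+1.428 V

Cr₂O₇²⁻/Cr³⁺ is the cathode (higher E°), Cd²⁺/Cd the anode: E°cell = +1.29 − (-0.40) = +1.69 V, n = 6.
Overall: Cr₂O₇²⁻(aq) + 14 H⁺(aq) + 3 Cd(s) → 2 Cr³⁺(aq) + 7 H₂O(l) + 3 Cd²⁺(aq)
Q = [Cr³⁺]^2·[Cd²⁺]^3 / ([Cr₂O₇²⁻]·[H⁺]^14); log Q = 26.576.
E = E° − (0.0592/n) log Q = +1.69 − (0.0592/6)(26.576) = +1.428 V.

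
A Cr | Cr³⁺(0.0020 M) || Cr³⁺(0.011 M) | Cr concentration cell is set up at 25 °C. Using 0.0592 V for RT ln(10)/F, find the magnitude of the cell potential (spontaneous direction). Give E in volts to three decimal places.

+0.015 V

For a concentration cell E°cell = 0. The 0.011 M side is the cathode (reduction is favoured where [Cr³⁺] is higher).
With n = 3, E = −(0.0592/3) log([Cr³⁺]ₐₙ/[Cr³⁺]꜀ₐₜ) = −(0.0592/3) log(0.002/0.011) = −(0.0592/3)(-0.740) = +0.015 V.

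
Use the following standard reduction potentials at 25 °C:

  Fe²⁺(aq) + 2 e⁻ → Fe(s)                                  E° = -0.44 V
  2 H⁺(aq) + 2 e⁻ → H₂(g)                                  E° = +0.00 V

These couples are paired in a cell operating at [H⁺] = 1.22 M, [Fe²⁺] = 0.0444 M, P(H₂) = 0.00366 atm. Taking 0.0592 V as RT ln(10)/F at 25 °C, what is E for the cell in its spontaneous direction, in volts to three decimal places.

+0.557 V

H⁺/H₂ is the cathode (higher E°), Fe²⁺/Fe the anode: E°cell = +0.00 − (-0.44) = +0.44 V, n = 2.
Overall: 2 H⁺(aq) + Fe(s) → H₂(g) + Fe²⁺(aq)
Q = P(H₂)·[Fe²⁺] / ([H⁺]^2); log Q = -3.962.
E = E° − (0.0592/n) log Q = +0.44 − (0.0592/2)(-3.962) = +0.557 V.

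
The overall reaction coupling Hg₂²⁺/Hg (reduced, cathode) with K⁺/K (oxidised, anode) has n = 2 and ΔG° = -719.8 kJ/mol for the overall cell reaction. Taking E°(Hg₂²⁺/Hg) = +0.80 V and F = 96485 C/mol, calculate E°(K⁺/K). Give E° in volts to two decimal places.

E°cell = −ΔG°/(nF) = −(-719.8×10³)/((2)(96485)) = +3.730 V.
Since Hg₂²⁺/Hg is the cathode and K⁺/K the anode, E°cell = E°(Hg₂²⁺/Hg) − E°(K⁺/K).
So E°(K⁺/K) = E°(Hg₂²⁺/Hg) − E°cell = (+0.80) − (+3.730) = -2.93 V.

-2.93 V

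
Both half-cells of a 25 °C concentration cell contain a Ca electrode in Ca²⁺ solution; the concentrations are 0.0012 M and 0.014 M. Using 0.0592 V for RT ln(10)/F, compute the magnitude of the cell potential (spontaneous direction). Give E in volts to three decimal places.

For a concentration cell E°cell = 0. The 0.014 M side is the cathode (reduction is favoured where [Ca²⁺] is higher).
With n = 2, E = −(0.0592/2) log([Ca²⁺]ₐₙ/[Ca²⁺]꜀ₐₜ) = −(0.0592/2) log(0.0012/0.014) = −(0.0592/2)(-1.067) = +0.032 V.

+0.032 V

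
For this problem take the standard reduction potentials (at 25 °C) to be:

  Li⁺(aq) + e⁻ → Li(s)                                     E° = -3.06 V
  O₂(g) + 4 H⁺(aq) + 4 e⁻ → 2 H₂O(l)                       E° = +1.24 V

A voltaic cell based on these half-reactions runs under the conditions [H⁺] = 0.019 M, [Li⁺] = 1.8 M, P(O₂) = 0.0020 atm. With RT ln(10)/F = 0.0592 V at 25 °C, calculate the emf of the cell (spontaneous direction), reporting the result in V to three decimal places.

+4.143 V

O₂/H₂O is the cathode (higher E°), Li⁺/Li the anode: E°cell = +1.24 − (-3.06) = +4.30 V, n = 4.
Overall: O₂(g) + 4 H⁺(aq) + 4 Li(s) → 2 H₂O(l) + 4 Li⁺(aq)
Q = [Li⁺]^4 / (P(O₂)·[H⁺]^4); log Q = 10.605.
E = E° − (0.0592/n) log Q = +4.30 − (0.0592/4)(10.605) = +4.143 V.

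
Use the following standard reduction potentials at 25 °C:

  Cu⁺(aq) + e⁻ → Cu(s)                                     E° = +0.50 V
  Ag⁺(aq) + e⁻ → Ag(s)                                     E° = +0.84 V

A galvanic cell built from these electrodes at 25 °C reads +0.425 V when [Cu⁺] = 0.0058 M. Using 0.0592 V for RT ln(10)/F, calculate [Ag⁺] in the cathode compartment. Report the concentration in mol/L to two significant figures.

Ag⁺/Ag is the cathode, Cu⁺/Cu the anode: E°cell = +0.34 V, n = 1.
Overall reaction: Ag⁺(aq) + Cu(s) → Ag(s) + Cu⁺(aq); Q = [Cu⁺]^1/[Ag⁺]^1.
From E = E° − (0.0592/n) log Q: log Q = (E° − E)·n/0.0592 = (+0.34 − (+0.425))·1/0.0592 = -1.4358.
So 1·log[Ag⁺] = 1·log(0.0058) − log Q = -2.2366 − (-1.4358) = -0.8008; [Ag⁺] = 10^(-0.8008) ≈ 0.16 M.

0.16 M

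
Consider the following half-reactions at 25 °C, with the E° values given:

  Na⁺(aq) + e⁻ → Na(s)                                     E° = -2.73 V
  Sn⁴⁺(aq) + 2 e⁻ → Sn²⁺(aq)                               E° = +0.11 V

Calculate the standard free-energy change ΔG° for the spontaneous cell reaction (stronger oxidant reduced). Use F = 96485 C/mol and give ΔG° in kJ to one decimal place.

Sn⁴⁺/Sn²⁺ (E° = +0.11 V) is the cathode; Na⁺/Na (E° = -2.73 V) is the anode, so E°cell = +2.84 V.
Balancing electrons gives n = 2 (lcm of 2 and 1).
ΔG° = −nFE° = −(2)(96485)(+2.84) = -548,035 J = -548.0 kJ.

-548.0 kJ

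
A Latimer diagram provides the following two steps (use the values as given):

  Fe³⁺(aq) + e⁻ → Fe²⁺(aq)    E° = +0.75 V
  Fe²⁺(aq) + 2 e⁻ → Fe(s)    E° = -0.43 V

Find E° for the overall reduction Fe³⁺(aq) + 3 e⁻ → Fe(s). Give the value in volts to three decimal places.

Since ΔG° = −nFE° is additive over sequential reductions, n₃E°₃ = n₁E°₁ + n₂E°₂.
E°₃ = (1×+0.75 + 2×-0.43) / 3 = (-0.110) / 3 = -0.037 V.
E° values themselves are not directly additive — weighting by electron count is essential.

-0.037 V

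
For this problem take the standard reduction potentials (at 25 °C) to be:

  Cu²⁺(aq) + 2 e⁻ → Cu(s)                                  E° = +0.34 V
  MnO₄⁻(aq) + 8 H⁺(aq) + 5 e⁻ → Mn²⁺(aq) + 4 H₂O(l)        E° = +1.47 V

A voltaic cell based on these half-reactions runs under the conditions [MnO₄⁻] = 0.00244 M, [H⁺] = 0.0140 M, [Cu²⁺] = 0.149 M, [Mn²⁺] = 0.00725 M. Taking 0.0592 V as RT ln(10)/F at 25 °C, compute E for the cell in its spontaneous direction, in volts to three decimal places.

MnO₄⁻/Mn²⁺ is the cathode (higher E°), Cu²⁺/Cu the anode: E°cell = +1.47 − (+0.34) = +1.13 V, n = 10.
Overall: 2 MnO₄⁻(aq) + 16 H⁺(aq) + 5 Cu(s) → 2 Mn²⁺(aq) + 8 H₂O(l) + 5 Cu²⁺(aq)
Q = [Mn²⁺]^2·[Cu²⁺]^5 / ([MnO₄⁻]^2·[H⁺]^16); log Q = 26.474.
E = E° − (0.0592/n) log Q = +1.13 − (0.0592/10)(26.474) = +0.973 V.

+0.973 V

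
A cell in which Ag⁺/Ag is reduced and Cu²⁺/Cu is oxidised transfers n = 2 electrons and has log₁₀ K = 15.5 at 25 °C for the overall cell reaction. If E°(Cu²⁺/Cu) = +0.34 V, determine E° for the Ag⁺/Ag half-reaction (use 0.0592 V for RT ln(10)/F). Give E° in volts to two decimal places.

+0.80 V

E°cell = (0.0592/n)·log K = (0.0592/2)(15.5) = +0.459 V.
Since Ag⁺/Ag is the cathode and Cu²⁺/Cu the anode, E°cell = E°(Ag⁺/Ag) − E°(Cu²⁺/Cu).
So E°(Ag⁺/Ag) = E°cell + E°(Cu²⁺/Cu) = +0.459 + (+0.34) = +0.80 V.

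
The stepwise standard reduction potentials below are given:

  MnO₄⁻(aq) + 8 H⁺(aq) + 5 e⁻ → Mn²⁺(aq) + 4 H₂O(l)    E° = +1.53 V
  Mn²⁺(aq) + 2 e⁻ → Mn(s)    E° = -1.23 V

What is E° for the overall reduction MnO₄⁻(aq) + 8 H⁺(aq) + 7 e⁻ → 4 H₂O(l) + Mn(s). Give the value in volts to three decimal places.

+0.741 V

Adding the free-energy changes (−nFE°) of the two steps gives −n₃FE°₃ = −n₁FE°₁ − n₂FE°₂.
E°₃ = (5×+1.53 + 2×-1.23) / 7 = (+5.190) / 7 = +0.741 V.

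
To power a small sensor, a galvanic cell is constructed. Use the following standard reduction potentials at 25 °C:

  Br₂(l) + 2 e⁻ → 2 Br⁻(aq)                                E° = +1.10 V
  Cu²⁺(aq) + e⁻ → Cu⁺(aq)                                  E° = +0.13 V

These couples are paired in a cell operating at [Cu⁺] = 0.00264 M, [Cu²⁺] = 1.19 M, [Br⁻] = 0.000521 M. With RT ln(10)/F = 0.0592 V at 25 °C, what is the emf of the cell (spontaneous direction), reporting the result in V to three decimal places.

+1.007 V

Br₂/Br⁻ is the cathode (higher E°), Cu²⁺/Cu⁺ the anode: E°cell = +1.10 − (+0.13) = +0.97 V, n = 2.
Overall: Br₂(l) + 2 Cu⁺(aq) → 2 Br⁻(aq) + 2 Cu²⁺(aq)
Q = [Br⁻]^2·[Cu²⁺]^2 / ([Cu⁺]^2); log Q = -1.258.
E = E° − (0.0592/n) log Q = +0.97 − (0.0592/2)(-1.258) = +1.007 V.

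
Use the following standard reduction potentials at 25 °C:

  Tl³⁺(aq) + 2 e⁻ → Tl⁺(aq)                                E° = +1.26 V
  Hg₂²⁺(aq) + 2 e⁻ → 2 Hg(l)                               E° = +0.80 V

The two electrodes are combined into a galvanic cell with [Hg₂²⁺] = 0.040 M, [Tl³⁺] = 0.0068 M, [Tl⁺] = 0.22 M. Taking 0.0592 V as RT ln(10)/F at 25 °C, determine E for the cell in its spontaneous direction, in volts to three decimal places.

Tl³⁺/Tl⁺ is the cathode (higher E°), Hg₂²⁺/Hg the anode: E°cell = +1.26 − (+0.80) = +0.46 V, n = 2.
Overall: Tl³⁺(aq) + 2 Hg(l) → Tl⁺(aq) + Hg₂²⁺(aq)
Q = [Tl⁺]·[Hg₂²⁺] / ([Tl³⁺]); log Q = 0.112.
E = E° − (0.0592/n) log Q = +0.46 − (0.0592/2)(0.112) = +0.457 V.

+0.457 V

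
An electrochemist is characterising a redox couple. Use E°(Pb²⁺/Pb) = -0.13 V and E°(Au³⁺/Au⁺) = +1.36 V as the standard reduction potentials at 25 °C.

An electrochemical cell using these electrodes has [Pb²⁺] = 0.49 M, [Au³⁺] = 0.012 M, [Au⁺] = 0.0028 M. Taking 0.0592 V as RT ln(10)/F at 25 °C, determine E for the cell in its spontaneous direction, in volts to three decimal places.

+1.518 V

Au³⁺/Au⁺ is the cathode (higher E°), Pb²⁺/Pb the anode: E°cell = +1.36 − (-0.13) = +1.49 V, n = 2.
Overall: Au³⁺(aq) + Pb(s) → Au⁺(aq) + Pb²⁺(aq)
Q = [Au⁺]·[Pb²⁺] / ([Au³⁺]); log Q = -0.942.
E = E° − (0.0592/n) log Q = +1.49 − (0.0592/2)(-0.942) = +1.518 V.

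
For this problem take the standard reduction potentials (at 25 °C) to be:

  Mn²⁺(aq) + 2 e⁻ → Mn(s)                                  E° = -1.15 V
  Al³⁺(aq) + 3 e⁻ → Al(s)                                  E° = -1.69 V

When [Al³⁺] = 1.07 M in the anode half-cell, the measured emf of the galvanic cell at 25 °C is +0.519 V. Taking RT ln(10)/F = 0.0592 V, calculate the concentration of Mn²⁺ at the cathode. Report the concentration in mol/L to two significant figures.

0.20 M

Mn²⁺/Mn is the cathode, Al³⁺/Al the anode: E°cell = +0.54 V, n = 6.
Overall reaction: 3 Mn²⁺(aq) + 2 Al(s) → 3 Mn(s) + 2 Al³⁺(aq); Q = [Al³⁺]^2/[Mn²⁺]^3.
From E = E° − (0.0592/n) log Q: log Q = (E° − E)·n/0.0592 = (+0.54 − (+0.519))·6/0.0592 = 2.1284.
So 3·log[Mn²⁺] = 2·log(1.07) − log Q = 0.0588 − (2.1284) = -2.0696; log[Mn²⁺] = -2.0696 / 3 = -0.6899; [Mn²⁺] = 10^(-0.6899) ≈ 0.20 M.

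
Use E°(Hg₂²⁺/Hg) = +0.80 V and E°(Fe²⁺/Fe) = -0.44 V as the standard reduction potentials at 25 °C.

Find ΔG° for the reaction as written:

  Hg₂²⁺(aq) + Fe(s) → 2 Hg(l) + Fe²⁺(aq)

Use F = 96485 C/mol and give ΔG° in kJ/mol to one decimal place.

-239.3 kJ/mol

As written, Hg₂²⁺/Hg is reduced (cathode) and Fe²⁺/Fe is oxidised (anode), so E°cell = (+0.80) − (-0.44) = +1.24 V.
Balancing electrons gives n = 2.
ΔG° = −nFE° = −(2)(96485)(+1.24) = -239,283 J = -239.3 kJ/mol.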